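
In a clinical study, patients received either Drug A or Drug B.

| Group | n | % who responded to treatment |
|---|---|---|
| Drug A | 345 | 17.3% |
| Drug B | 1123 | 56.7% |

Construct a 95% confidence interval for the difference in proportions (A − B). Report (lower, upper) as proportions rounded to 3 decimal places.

(-0.443, -0.345)

Each SE is √(p̂(1−p̂)/n): √(0.1730·0.8270/345) = 0.02036 and √(0.5670·0.4330/1123) = 0.01479.
SE(p̂₁ − p̂₂) = √(SE₁² + SE₂²) = √(0.0004145296 + 0.0002187441) = 0.02516, since the two samples are independent.
At 95% confidence z* = 1.960; margin = 1.960 × 0.02516 = 0.04931.
The difference is 0.1730 − 0.5670 = -0.3940, so the interval is -0.3940 ± 0.04931 = (-0.443, -0.345).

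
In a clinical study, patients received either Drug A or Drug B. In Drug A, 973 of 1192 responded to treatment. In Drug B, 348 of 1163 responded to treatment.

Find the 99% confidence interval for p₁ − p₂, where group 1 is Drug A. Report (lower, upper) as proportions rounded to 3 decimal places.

Sample proportions: 973/1192 = 0.8163, 348/1163 = 0.2992.
Each SE is √(p̂(1−p̂)/n): √(0.8163·0.1837/1192) = 0.01122 and √(0.2992·0.7008/1163) = 0.01343.
SE(p̂₁ − p̂₂) = √(SE₁² + SE₂²) = √(0.0001258884 + 0.0001803649) = 0.01750, since the two samples are independent.
At 99% confidence z* = 2.576; margin = 2.576 × 0.01750 = 0.04508.
The difference is 0.8163 − 0.2992 = 0.5171, so the interval is 0.5171 ± 0.04508 = (0.472, 0.562).

(0.472, 0.562)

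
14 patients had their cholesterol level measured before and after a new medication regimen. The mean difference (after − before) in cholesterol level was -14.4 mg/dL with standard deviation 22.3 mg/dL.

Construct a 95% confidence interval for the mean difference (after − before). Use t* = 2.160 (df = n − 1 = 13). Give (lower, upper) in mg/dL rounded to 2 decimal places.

Paired design: SE = s_d/√n = 22.3/√14 = 5.9599.
t* = 2.160; margin of error = 2.160 × 5.9599 = 12.8734.
-14.4 ± 12.8734 → (-27.27, -1.53).

(-27.27, -1.53)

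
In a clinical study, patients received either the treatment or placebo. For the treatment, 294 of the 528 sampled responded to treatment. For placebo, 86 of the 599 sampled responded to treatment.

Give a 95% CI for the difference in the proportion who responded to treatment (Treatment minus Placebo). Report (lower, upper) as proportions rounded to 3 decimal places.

Sample proportions: 294/528 = 0.5568, 86/599 = 0.1436.
Each SE is √(p̂(1−p̂)/n): √(0.5568·0.4432/528) = 0.02162 and √(0.1436·0.8564/599) = 0.01433.
SE(p̂₁ − p̂₂) = √(SE₁² + SE₂²) = √(0.0004674244 + 0.0002053489) = 0.02594, since the two samples are independent.
At 95% confidence z* = 1.960; margin = 1.960 × 0.02594 = 0.05084.
The difference is 0.5568 − 0.1436 = 0.4132, so the interval is 0.4132 ± 0.05084 = (0.362, 0.464).

(0.362, 0.464)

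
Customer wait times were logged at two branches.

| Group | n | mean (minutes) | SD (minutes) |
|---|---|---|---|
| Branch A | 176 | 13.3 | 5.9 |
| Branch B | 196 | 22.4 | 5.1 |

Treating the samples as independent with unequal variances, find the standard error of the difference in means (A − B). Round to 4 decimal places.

0.5749

Per-group SEs: s₁/√n₁ = 5.9/√176 = 0.4447, s₂/√n₂ = 5.1/√196 = 0.3643.
Unpooled SE of the difference: √(0.19775809 + 0.13271449) = 0.5749.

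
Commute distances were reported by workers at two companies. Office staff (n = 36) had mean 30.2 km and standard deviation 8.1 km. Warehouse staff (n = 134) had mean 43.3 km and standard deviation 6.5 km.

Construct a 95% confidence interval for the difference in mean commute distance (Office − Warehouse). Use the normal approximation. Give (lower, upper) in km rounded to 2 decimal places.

(-15.97, -10.23)

Per-group SEs: s₁/√n₁ = 8.1/√36 = 1.3500, s₂/√n₂ = 6.5/√134 = 0.5615.
Unpooled SE of the difference: √(1.8225 + 0.31528225) = 1.4621.
Margin of error = z* · SE = 1.960 × 1.4621 = 2.8657.
x̄₁ − x̄₂ = 30.2 − 43.3 = -13.1000.
CI: -13.1000 ± 2.8657 = (-15.97, -10.23).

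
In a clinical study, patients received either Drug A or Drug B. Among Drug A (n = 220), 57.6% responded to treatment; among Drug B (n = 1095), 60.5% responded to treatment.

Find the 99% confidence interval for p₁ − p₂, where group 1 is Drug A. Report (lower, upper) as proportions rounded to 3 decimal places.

(-0.123, 0.065)

SE₁ = √(p̂₁(1−p̂₁)/n₁) = √(0.5760·0.4240/220) = 0.03332; SE₂ = √(0.6050·0.3950/1095) = 0.01477.
Independent samples: SE of the difference = √(SE₁² + SE₂²) = √(0.0011102224 + 0.0002181529) = 0.03645.
z* for 99% confidence is 2.576, so the margin of error is 2.576 × 0.03645 = 0.09390.
Point estimate p̂₁ − p̂₂ = 0.5760 − 0.6050 = -0.0290.
-0.0290 ± 0.09390 → (-0.123, 0.065).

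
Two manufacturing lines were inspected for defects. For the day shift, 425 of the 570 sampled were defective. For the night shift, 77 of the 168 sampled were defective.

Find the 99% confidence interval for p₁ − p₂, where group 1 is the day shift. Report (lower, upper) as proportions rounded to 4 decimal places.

p̂₁ = 425/570 = 0.7456 and p̂₂ = 77/168 = 0.4583.
SE₁ = √(p̂₁(1−p̂₁)/n₁) = √(0.7456·0.2544/570) = 0.01824; SE₂ = √(0.4583·0.5417/168) = 0.03844.
Independent samples: SE of the difference = √(SE₁² + SE₂²) = √(0.0003326976 + 0.0014776336) = 0.04255.
z* for 99% confidence is 2.576, so the margin of error is 2.576 × 0.04255 = 0.10961.
Point estimate p̂₁ − p̂₂ = 0.7456 − 0.4583 = 0.2873.
0.2873 ± 0.10961 → (0.1777, 0.3969).

(0.1777, 0.3969)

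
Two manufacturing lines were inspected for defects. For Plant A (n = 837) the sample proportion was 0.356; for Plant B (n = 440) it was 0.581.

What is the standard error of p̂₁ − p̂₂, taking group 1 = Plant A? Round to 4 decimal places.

0.0288

SE₁ = √(p̂₁(1−p̂₁)/n₁) = √(0.3560·0.6440/837) = 0.01655; SE₂ = √(0.5810·0.4190/440) = 0.02352.
Independent samples: SE of the difference = √(SE₁² + SE₂²) = √(0.0002739025 + 0.0005531904) = 0.02876.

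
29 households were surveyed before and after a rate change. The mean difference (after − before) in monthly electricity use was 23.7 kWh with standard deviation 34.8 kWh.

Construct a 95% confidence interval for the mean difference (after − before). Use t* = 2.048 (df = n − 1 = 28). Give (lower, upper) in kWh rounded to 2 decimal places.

(10.47, 36.93)

This is a matched-pairs design, so SE = s_d/√n = 34.8/√29 = 6.4622.
Margin = 2.048 × 6.4622 = 13.2346; the interval is 23.7 ± 13.2346 = (10.47, 36.93).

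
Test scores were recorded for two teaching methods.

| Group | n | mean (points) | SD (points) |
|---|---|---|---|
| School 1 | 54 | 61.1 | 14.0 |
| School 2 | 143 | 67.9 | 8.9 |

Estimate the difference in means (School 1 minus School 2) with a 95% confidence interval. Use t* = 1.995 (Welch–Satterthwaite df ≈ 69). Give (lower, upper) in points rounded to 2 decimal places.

Per-group SEs: s₁/√n₁ = 14.0/√54 = 1.9052, s₂/√n₂ = 8.9/√143 = 0.7443.
Unpooled SE of the difference: √(3.62978704 + 0.55398249) = 2.0454.
Margin of error = t* · SE = 1.995 × 2.0454 = 4.0806.
x̄₁ − x̄₂ = 61.1 − 67.9 = -6.8000.
CI: -6.8000 ± 4.0806 = (-10.88, -2.72).

(-10.88, -2.72)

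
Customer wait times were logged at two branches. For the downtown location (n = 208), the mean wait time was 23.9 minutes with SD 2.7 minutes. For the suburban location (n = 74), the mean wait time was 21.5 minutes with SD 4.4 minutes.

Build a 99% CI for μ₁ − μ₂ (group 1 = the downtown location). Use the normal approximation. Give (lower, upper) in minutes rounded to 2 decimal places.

(1.00, 3.80)

Per-group SEs: s₁/√n₁ = 2.7/√208 = 0.1872, s₂/√n₂ = 4.4/√74 = 0.5115.
Unpooled SE of the difference: √(0.03504384 + 0.26163225) = 0.5447.
Margin of error = z* · SE = 2.576 × 0.5447 = 1.4031.
x̄₁ − x̄₂ = 23.9 − 21.5 = 2.4000.
CI: 2.4000 ± 1.4031 = (1.00, 3.80).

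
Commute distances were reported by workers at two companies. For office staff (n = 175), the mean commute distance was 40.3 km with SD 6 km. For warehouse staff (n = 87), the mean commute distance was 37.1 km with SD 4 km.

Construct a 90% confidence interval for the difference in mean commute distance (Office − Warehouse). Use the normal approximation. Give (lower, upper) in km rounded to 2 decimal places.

SE₁ = s₁/√n₁ = 6/√175 = 0.4536; SE₂ = 4/√87 = 0.4288.
Independent samples, unequal variances: SE_diff = √(SE₁² + SE₂²) = √(0.20575296 + 0.18386944) = 0.6242.
z* = 1.645, so margin of error = 1.645 × 0.6242 = 1.0268.
Difference in means = 40.3 − 37.1 = 3.2000.
3.2000 ± 1.0268 → (2.17, 4.23).

(2.17, 4.23)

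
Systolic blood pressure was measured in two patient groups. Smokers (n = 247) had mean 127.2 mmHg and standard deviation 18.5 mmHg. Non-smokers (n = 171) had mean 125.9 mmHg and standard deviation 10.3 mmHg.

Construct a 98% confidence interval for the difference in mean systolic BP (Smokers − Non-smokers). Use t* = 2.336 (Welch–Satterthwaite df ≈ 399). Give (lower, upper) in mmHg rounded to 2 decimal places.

Standard errors of each mean: 18.5/√247 = 1.1771 and 10.3/√171 = 0.7877.
SE(x̄₁ − x̄₂) = √(1.1771² + 0.7877²) = 1.4163 for independent samples with unequal variances.
With t* = 2.336, the margin is 2.336 × 1.4163 = 3.3085.
x̄₁ − x̄₂ = 127.2 − 125.9 = 1.3000; the interval is 1.3000 ± 3.3085 = (-2.01, 4.61).

(-2.01, 4.61)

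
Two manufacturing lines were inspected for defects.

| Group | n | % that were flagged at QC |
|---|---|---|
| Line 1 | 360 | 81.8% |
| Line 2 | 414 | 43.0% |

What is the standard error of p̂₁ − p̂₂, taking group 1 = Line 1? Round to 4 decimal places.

SE₁ = √(p̂₁(1−p̂₁)/n₁) = √(0.8180·0.1820/360) = 0.02034; SE₂ = √(0.4300·0.5700/414) = 0.02433.
Independent samples: SE of the difference = √(SE₁² + SE₂²) = √(0.0004137156 + 0.0005919489) = 0.03171.

0.0317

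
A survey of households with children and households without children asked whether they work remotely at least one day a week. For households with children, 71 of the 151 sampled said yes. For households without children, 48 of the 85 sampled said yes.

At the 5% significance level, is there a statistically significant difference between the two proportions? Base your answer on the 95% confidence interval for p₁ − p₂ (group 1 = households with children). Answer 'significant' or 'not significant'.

not significant

First, p̂₁ = 71/151 = 0.4702; p̂₂ = 48/85 = 0.5647.
The two standard errors are √(0.4702×0.5298/151) = 0.04062 and √(0.5647×0.4353/85) = 0.05378.
Because the samples are independent, SE_diff = √(0.04062² + 0.05378²) = 0.06740.
Using z* = 1.960 for 95%, ME = 1.960 × 0.06740 = 0.13210.
p̂₁ − p̂₂ = -0.0945; interval -0.0945 ± 0.13210 gives (-0.22660, 0.03760).
The interval (-0.22660, 0.03760) contains 0, so the difference is not significant.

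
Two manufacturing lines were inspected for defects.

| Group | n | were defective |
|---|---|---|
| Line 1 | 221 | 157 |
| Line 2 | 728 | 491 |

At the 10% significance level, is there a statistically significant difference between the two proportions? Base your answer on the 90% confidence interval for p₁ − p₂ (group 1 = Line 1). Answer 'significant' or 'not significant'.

p̂₁ = 157/221 = 0.7104 and p̂₂ = 491/728 = 0.6745.
SE₁ = √(p̂₁(1−p̂₁)/n₁) = √(0.7104·0.2896/221) = 0.03051; SE₂ = √(0.6745·0.3255/728) = 0.01737.
Independent samples: SE of the difference = √(SE₁² + SE₂²) = √(0.0009308601 + 0.0003017169) = 0.03511.
z* for 90% confidence is 1.645, so the margin of error is 1.645 × 0.03511 = 0.05776.
Point estimate p̂₁ − p̂₂ = 0.7104 − 0.6745 = 0.0359.
0.0359 ± 0.05776 → (-0.02186, 0.09366).
The interval (-0.02186, 0.09366) contains 0, so the difference is not significant.

not significant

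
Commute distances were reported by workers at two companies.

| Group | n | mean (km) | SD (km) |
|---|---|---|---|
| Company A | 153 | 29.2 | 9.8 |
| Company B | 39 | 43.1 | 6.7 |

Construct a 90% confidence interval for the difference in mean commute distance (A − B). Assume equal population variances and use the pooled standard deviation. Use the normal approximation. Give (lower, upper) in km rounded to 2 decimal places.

s_p = √[((n₁−1)s₁² + (n₂−1)s₂²)/(n₁+n₂−2)] = √[(152·9.8² + 38·6.7²)/190] = 9.2634.
SE = 9.2634·√(1/153 + 1/39) = 1.6617.
With z* = 1.645, margin = 1.645 × 1.6617 = 2.7335.
x̄₁ − x̄₂ = 29.2 − 43.1 = -13.9000; interval -13.9000 ± 2.7335 = (-16.63, -11.17).

(-16.63, -11.17)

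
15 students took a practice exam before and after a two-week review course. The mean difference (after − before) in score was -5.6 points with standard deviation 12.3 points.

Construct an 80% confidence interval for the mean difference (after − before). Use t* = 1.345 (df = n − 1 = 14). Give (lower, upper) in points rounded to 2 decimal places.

Paired design: SE = s_d/√n = 12.3/√15 = 3.1758.
t* = 1.345; margin of error = 1.345 × 3.1758 = 4.2715.
-5.6 ± 4.2715 → (-9.87, -1.33).

(-9.87, -1.33)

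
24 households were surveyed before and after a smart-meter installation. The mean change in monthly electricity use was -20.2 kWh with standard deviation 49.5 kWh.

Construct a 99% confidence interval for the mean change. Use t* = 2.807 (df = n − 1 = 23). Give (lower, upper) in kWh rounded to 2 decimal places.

(-48.56, 8.16)

Paired design: SE = s_d/√n = 49.5/√24 = 10.1041.
t* = 2.807; margin of error = 2.807 × 10.1041 = 28.3622.
-20.2 ± 28.3622 → (-48.56, 8.16).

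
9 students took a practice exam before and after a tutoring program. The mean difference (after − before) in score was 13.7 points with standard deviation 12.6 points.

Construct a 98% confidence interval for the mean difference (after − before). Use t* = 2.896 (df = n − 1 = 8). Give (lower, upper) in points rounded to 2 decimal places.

Paired design: SE = s_d/√n = 12.6/√9 = 4.2000.
t* = 2.896; margin of error = 2.896 × 4.2000 = 12.1632.
13.7 ± 12.1632 → (1.54, 25.86).

(1.54, 25.86)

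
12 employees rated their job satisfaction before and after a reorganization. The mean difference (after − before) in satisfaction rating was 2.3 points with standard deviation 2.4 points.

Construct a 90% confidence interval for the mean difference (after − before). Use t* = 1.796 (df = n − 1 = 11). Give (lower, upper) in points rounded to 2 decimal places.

This is a matched-pairs design, so SE = s_d/√n = 2.4/√12 = 0.6928.
Margin = 1.796 × 0.6928 = 1.2443; the interval is 2.3 ± 1.2443 = (1.06, 3.54).

(1.06, 3.54)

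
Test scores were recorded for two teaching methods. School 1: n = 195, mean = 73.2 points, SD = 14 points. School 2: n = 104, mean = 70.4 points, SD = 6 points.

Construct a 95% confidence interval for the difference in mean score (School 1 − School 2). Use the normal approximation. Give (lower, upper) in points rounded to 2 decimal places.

(0.52, 5.08)

SE₁ = s₁/√n₁ = 14/√195 = 1.0026; SE₂ = 6/√104 = 0.5883.
Independent samples, unequal variances: SE_diff = √(SE₁² + SE₂²) = √(1.00520676 + 0.34609689) = 1.1625.
z* = 1.960, so margin of error = 1.960 × 1.1625 = 2.2785.
Difference in means = 73.2 − 70.4 = 2.8000.
2.8000 ± 2.2785 → (0.52, 5.08).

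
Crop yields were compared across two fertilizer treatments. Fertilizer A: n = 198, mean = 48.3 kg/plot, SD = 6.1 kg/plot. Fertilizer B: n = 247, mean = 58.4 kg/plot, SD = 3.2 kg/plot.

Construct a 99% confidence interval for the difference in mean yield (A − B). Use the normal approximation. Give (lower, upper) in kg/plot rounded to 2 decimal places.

(-11.33, -8.87)

SE₁ = s₁/√n₁ = 6.1/√198 = 0.4335; SE₂ = 3.2/√247 = 0.2036.
Independent samples, unequal variances: SE_diff = √(SE₁² + SE₂²) = √(0.18792225 + 0.04145296) = 0.4789.
z* = 2.576, so margin of error = 2.576 × 0.4789 = 1.2336.
Difference in means = 48.3 − 58.4 = -10.1000.
-10.1000 ± 1.2336 → (-11.33, -8.87).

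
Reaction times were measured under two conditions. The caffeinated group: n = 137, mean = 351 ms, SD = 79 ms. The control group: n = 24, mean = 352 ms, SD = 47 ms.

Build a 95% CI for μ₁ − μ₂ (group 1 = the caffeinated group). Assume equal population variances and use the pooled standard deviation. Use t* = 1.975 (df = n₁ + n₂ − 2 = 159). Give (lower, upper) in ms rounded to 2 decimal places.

(-33.87, 31.87)

s_p = √[((n₁−1)s₁² + (n₂−1)s₂²)/(n₁+n₂−2)] = √[(136·79² + 23·47²)/159] = 75.2180.
SE = 75.2180·√(1/137 + 1/24) = 16.6444.
With t* = 1.975, margin = 1.975 × 16.6444 = 32.8727.
x̄₁ − x̄₂ = 351 − 352 = -1.0000; interval -1.0000 ± 32.8727 = (-33.87, 31.87).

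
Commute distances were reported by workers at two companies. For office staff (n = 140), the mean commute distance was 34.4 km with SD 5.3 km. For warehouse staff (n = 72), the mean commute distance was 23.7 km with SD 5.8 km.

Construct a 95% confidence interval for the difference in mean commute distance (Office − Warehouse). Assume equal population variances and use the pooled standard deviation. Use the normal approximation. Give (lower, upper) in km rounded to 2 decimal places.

s_p = √[((n₁−1)s₁² + (n₂−1)s₂²)/(n₁+n₂−2)] = √[(139·5.3² + 71·5.8²)/210] = 5.4742.
SE = 5.4742·√(1/140 + 1/72) = 0.7939.
With z* = 1.960, margin = 1.960 × 0.7939 = 1.5560.
x̄₁ − x̄₂ = 34.4 − 23.7 = 10.7000; interval 10.7000 ± 1.5560 = (9.14, 12.26).

(9.14, 12.26)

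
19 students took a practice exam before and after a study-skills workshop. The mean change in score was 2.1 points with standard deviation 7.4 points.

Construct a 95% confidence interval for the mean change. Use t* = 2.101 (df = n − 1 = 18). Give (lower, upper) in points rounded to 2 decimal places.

Paired design: SE = s_d/√n = 7.4/√19 = 1.6977.
t* = 2.101; margin of error = 2.101 × 1.6977 = 3.5669.
2.1 ± 3.5669 → (-1.47, 5.67).

(-1.47, 5.67)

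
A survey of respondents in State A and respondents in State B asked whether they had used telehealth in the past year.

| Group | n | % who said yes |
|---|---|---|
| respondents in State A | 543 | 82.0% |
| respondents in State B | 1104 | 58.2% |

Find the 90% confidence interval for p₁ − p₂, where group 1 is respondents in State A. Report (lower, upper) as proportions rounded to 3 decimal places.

Each SE is √(p̂(1−p̂)/n): √(0.8200·0.1800/543) = 0.01649 and √(0.5820·0.4180/1104) = 0.01484.
SE(p̂₁ − p̂₂) = √(SE₁² + SE₂²) = √(0.0002719201 + 0.0002202256) = 0.02218, since the two samples are independent.
At 90% confidence z* = 1.645; margin = 1.645 × 0.02218 = 0.03649.
The difference is 0.8200 − 0.5820 = 0.2380, so the interval is 0.2380 ± 0.03649 = (0.202, 0.274).

(0.202, 0.274)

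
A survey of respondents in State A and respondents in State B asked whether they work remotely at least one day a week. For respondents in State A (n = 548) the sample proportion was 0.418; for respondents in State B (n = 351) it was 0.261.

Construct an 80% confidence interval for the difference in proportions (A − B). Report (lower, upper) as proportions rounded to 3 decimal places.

(0.117, 0.197)

Each SE is √(p̂(1−p̂)/n): √(0.4180·0.5820/548) = 0.02107 and √(0.2610·0.7390/351) = 0.02344.
SE(p̂₁ − p̂₂) = √(SE₁² + SE₂²) = √(0.0004439449 + 0.0005494336) = 0.03152, since the two samples are independent.
At 80% confidence z* = 1.282; margin = 1.282 × 0.03152 = 0.04041.
The difference is 0.4180 − 0.2610 = 0.1570, so the interval is 0.1570 ± 0.04041 = (0.117, 0.197).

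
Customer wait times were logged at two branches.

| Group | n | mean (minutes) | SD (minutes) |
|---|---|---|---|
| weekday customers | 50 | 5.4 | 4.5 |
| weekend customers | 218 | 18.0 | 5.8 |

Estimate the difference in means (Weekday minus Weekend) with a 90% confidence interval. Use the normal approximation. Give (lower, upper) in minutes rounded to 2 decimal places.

Per-group SEs: s₁/√n₁ = 4.5/√50 = 0.6364, s₂/√n₂ = 5.8/√218 = 0.3928.
Unpooled SE of the difference: √(0.40500496 + 0.15429184) = 0.7479.
Margin of error = z* · SE = 1.645 × 0.7479 = 1.2303.
x̄₁ − x̄₂ = 5.4 − 18.0 = -12.6000.
CI: -12.6000 ± 1.2303 = (-13.83, -11.37).

(-13.83, -11.37)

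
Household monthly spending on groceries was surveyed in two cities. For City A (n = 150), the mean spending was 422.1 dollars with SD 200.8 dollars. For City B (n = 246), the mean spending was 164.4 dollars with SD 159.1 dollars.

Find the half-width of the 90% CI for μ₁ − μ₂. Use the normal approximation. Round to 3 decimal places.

Per-group SEs: s₁/√n₁ = 200.8/√150 = 16.3953, s₂/√n₂ = 159.1/√246 = 10.1438.
Unpooled SE of the difference: √(268.80586209 + 102.89667844) = 19.2796.
Margin of error = z* · SE = 1.645 × 19.2796 = 31.7149.

31.715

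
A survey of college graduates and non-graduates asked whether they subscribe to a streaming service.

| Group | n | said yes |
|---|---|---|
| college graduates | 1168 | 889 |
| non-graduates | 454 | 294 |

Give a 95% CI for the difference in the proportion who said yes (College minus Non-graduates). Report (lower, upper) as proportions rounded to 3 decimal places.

First, p̂₁ = 889/1168 = 0.7611; p̂₂ = 294/454 = 0.6476.
The two standard errors are √(0.7611×0.2389/1168) = 0.01248 and √(0.6476×0.3524/454) = 0.02242.
Because the samples are independent, SE_diff = √(0.01248² + 0.02242²) = 0.02566.
Using z* = 1.960 for 95%, ME = 1.960 × 0.02566 = 0.05029.
p̂₁ − p̂₂ = 0.1135; interval 0.1135 ± 0.05029 gives (0.063, 0.164).

(0.063, 0.164)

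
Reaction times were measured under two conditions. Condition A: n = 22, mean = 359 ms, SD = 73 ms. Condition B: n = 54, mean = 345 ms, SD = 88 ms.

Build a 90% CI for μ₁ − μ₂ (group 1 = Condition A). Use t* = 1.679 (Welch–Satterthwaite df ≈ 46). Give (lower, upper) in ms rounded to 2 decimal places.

(-18.97, 46.97)

SE₁ = s₁/√n₁ = 73/√22 = 15.5637; SE₂ = 88/√54 = 11.9753.
Independent samples, unequal variances: SE_diff = √(SE₁² + SE₂²) = √(242.22875769 + 143.40781009) = 19.6376.
t* = 1.679, so margin of error = 1.679 × 19.6376 = 32.9715.
Difference in means = 359 − 345 = 14.0000.
14.0000 ± 32.9715 → (-18.97, 46.97).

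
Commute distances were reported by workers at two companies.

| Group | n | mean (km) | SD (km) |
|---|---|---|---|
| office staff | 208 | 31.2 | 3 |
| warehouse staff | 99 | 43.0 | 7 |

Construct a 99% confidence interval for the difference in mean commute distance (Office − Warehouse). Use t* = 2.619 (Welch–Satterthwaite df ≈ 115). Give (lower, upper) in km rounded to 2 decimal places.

Standard errors of each mean: 3/√208 = 0.2080 and 7/√99 = 0.7035.
SE(x̄₁ − x̄₂) = √(0.2080² + 0.7035²) = 0.7336 for independent samples with unequal variances.
With t* = 2.619, the margin is 2.619 × 0.7336 = 1.9213.
x̄₁ − x̄₂ = 31.2 − 43.0 = -11.8000; the interval is -11.8000 ± 1.9213 = (-13.72, -9.88).

(-13.72, -9.88)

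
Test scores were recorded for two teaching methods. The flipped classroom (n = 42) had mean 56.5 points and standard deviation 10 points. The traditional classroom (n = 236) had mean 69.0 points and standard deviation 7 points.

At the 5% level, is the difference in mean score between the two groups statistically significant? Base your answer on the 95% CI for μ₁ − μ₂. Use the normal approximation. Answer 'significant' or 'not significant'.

SE₁ = s₁/√n₁ = 10/√42 = 1.5430; SE₂ = 7/√236 = 0.4557.
Independent samples, unequal variances: SE_diff = √(SE₁² + SE₂²) = √(2.380849 + 0.20766249) = 1.6089.
z* = 1.960, so margin of error = 1.960 × 1.6089 = 3.1534.
Difference in means = 56.5 − 69.0 = -12.5000.
-12.5000 ± 3.1534 → (-15.6534, -9.3466).
The interval (-15.6534, -9.3466) does not contain 0, so the difference is significant.

significant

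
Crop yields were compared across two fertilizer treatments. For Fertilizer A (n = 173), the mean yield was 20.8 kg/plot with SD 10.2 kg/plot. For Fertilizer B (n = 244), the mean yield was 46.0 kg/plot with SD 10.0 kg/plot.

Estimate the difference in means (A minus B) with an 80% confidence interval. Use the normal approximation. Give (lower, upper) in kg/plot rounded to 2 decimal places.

Standard errors of each mean: 10.2/√173 = 0.7755 and 10.0/√244 = 0.6402.
SE(x̄₁ − x̄₂) = √(0.7755² + 0.6402²) = 1.0056 for independent samples with unequal variances.
With z* = 1.282, the margin is 1.282 × 1.0056 = 1.2892.
x̄₁ − x̄₂ = 20.8 − 46.0 = -25.2000; the interval is -25.2000 ± 1.2892 = (-26.49, -23.91).

(-26.49, -23.91)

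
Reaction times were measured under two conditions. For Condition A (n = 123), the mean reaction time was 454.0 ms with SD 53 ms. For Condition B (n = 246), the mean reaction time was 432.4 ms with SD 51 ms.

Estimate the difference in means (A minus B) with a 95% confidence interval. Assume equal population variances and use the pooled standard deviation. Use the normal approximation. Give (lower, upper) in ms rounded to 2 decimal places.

s_p = √[((n₁−1)s₁² + (n₂−1)s₂²)/(n₁+n₂−2)] = √[(122·53² + 245·51²)/367] = 51.6734.
SE = 51.6734·√(1/123 + 1/246) = 5.7064.
With z* = 1.960, margin = 1.960 × 5.7064 = 11.1845.
x̄₁ − x̄₂ = 454.0 − 432.4 = 21.6000; interval 21.6000 ± 11.1845 = (10.42, 32.78).

(10.42, 32.78)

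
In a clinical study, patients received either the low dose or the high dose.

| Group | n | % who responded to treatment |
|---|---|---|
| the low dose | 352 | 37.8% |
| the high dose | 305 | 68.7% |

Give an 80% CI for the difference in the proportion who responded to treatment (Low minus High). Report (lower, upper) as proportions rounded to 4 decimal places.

(-0.3565, -0.2615)

Each SE is √(p̂(1−p̂)/n): √(0.3780·0.6220/352) = 0.02584 and √(0.6870·0.3130/305) = 0.02655.
SE(p̂₁ − p̂₂) = √(SE₁² + SE₂²) = √(0.0006677056 + 0.0007049025) = 0.03705, since the two samples are independent.
At 80% confidence z* = 1.282; margin = 1.282 × 0.03705 = 0.04750.
The difference is 0.3780 − 0.6870 = -0.3090, so the interval is -0.3090 ± 0.04750 = (-0.3565, -0.2615).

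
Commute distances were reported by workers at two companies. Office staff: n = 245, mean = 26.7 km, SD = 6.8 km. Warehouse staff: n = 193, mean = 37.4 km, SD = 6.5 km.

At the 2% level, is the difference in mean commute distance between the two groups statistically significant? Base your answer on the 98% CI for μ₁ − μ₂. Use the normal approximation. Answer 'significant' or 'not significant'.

Standard errors of each mean: 6.8/√245 = 0.4344 and 6.5/√193 = 0.4679.
SE(x̄₁ − x̄₂) = √(0.4344² + 0.4679²) = 0.6385 for independent samples with unequal variances.
With z* = 2.326, the margin is 2.326 × 0.6385 = 1.4852.
x̄₁ − x̄₂ = 26.7 − 37.4 = -10.7000; the interval is -10.7000 ± 1.4852 = (-12.1852, -9.2148).
The interval (-12.1852, -9.2148) does not contain 0, so the difference is significant.

significant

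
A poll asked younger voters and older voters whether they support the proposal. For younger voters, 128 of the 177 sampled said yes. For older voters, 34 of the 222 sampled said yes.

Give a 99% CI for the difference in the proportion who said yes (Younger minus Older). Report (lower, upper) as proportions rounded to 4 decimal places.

(0.4633, 0.6767)

First, p̂₁ = 128/177 = 0.7232; p̂₂ = 34/222 = 0.1532.
The two standard errors are √(0.7232×0.2768/177) = 0.03363 and √(0.1532×0.8468/222) = 0.02417.
Because the samples are independent, SE_diff = √(0.03363² + 0.02417²) = 0.04141.
Using z* = 2.576 for 99%, ME = 2.576 × 0.04141 = 0.10667.
p̂₁ − p̂₂ = 0.5700; interval 0.5700 ± 0.10667 gives (0.4633, 0.6767).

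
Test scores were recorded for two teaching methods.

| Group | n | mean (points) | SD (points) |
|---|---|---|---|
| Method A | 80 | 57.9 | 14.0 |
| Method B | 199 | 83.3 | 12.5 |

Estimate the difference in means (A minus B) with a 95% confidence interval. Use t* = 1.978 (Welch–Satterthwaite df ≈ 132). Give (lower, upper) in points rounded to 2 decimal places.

Standard errors of each mean: 14.0/√80 = 1.5652 and 12.5/√199 = 0.8861.
SE(x̄₁ − x̄₂) = √(1.5652² + 0.8861²) = 1.7986 for independent samples with unequal variances.
With t* = 1.978, the margin is 1.978 × 1.7986 = 3.5576.
x̄₁ − x̄₂ = 57.9 − 83.3 = -25.4000; the interval is -25.4000 ± 3.5576 = (-28.96, -21.84).

(-28.96, -21.84)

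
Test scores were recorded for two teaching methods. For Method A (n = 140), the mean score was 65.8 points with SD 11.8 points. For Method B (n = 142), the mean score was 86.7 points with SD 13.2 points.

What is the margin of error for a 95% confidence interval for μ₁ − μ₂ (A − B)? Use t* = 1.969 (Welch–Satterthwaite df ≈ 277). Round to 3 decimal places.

Per-group SEs: s₁/√n₁ = 11.8/√140 = 0.9973, s₂/√n₂ = 13.2/√142 = 1.1077.
Unpooled SE of the difference: √(0.99460729 + 1.22699929) = 1.4905.
Margin of error = t* · SE = 1.969 × 1.4905 = 2.9348.

2.935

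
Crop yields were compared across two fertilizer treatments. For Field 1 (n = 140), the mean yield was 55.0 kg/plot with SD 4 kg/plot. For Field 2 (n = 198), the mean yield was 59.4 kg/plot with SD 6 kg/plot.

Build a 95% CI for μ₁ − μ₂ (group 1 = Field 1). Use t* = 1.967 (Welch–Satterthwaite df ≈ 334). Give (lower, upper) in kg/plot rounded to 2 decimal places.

SE₁ = s₁/√n₁ = 4/√140 = 0.3381; SE₂ = 6/√198 = 0.4264.
Independent samples, unequal variances: SE_diff = √(SE₁² + SE₂²) = √(0.11431161 + 0.18181696) = 0.5442.
t* = 1.967, so margin of error = 1.967 × 0.5442 = 1.0704.
Difference in means = 55.0 − 59.4 = -4.4000.
-4.4000 ± 1.0704 → (-5.47, -3.33).

(-5.47, -3.33)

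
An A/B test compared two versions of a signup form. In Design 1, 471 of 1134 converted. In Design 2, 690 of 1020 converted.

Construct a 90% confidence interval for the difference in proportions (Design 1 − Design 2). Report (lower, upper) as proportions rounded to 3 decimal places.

First, p̂₁ = 471/1134 = 0.4153; p̂₂ = 690/1020 = 0.6765.
The two standard errors are √(0.4153×0.5847/1134) = 0.01463 and √(0.6765×0.3235/1020) = 0.01465.
Because the samples are independent, SE_diff = √(0.01463² + 0.01465²) = 0.02070.
Using z* = 1.645 for 90%, ME = 1.645 × 0.02070 = 0.03405.
p̂₁ − p̂₂ = -0.2612; interval -0.2612 ± 0.03405 gives (-0.295, -0.227).

(-0.295, -0.227)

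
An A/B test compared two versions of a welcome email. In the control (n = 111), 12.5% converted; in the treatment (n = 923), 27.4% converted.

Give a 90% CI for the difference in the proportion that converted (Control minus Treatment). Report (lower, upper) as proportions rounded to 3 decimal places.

(-0.206, -0.092)

SE₁ = √(p̂₁(1−p̂₁)/n₁) = √(0.1250·0.8750/111) = 0.03139; SE₂ = √(0.2740·0.7260/923) = 0.01468.
Independent samples: SE of the difference = √(SE₁² + SE₂²) = √(0.0009853321 + 0.0002155024) = 0.03465.
z* for 90% confidence is 1.645, so the margin of error is 1.645 × 0.03465 = 0.05700.
Point estimate p̂₁ − p̂₂ = 0.1250 − 0.2740 = -0.1490.
-0.1490 ± 0.05700 → (-0.206, -0.092).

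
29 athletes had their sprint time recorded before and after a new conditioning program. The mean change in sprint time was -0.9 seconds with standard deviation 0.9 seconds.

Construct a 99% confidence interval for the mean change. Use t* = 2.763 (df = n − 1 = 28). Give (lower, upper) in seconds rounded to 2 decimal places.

(-1.36, -0.44)

Paired design: SE = s_d/√n = 0.9/√29 = 0.1671.
t* = 2.763; margin of error = 2.763 × 0.1671 = 0.4617.
-0.9 ± 0.4617 → (-1.36, -0.44).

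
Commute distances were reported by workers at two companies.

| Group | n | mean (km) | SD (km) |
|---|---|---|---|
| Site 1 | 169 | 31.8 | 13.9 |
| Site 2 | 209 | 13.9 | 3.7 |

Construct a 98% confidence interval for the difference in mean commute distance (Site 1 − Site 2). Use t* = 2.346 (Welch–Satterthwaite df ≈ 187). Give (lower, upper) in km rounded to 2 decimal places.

Standard errors of each mean: 13.9/√169 = 1.0692 and 3.7/√209 = 0.2559.
SE(x̄₁ − x̄₂) = √(1.0692² + 0.2559²) = 1.0994 for independent samples with unequal variances.
With t* = 2.346, the margin is 2.346 × 1.0994 = 2.5792.
x̄₁ − x̄₂ = 31.8 − 13.9 = 17.9000; the interval is 17.9000 ± 2.5792 = (15.32, 20.48).

(15.32, 20.48)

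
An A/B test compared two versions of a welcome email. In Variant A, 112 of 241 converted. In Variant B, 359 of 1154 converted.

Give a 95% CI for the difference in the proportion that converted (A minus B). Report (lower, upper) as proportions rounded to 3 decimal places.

(0.085, 0.222)

p̂₁ = 112/241 = 0.4647 and p̂₂ = 359/1154 = 0.3111.
SE₁ = √(p̂₁(1−p̂₁)/n₁) = √(0.4647·0.5353/241) = 0.03213; SE₂ = √(0.3111·0.6889/1154) = 0.01363.
Independent samples: SE of the difference = √(SE₁² + SE₂²) = √(0.0010323369 + 0.0001857769) = 0.03490.
z* for 95% confidence is 1.960, so the margin of error is 1.960 × 0.03490 = 0.06840.
Point estimate p̂₁ − p̂₂ = 0.4647 − 0.3111 = 0.1536.
0.1536 ± 0.06840 → (0.085, 0.222).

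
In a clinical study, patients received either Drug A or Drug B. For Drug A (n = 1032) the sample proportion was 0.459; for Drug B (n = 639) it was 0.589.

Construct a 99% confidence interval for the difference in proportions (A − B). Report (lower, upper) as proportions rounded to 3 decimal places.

(-0.194, -0.066)

SE₁ = √(p̂₁(1−p̂₁)/n₁) = √(0.4590·0.5410/1032) = 0.01551; SE₂ = √(0.5890·0.4110/639) = 0.01946.
Independent samples: SE of the difference = √(SE₁² + SE₂²) = √(0.0002405601 + 0.0003786916) = 0.02488.
z* for 99% confidence is 2.576, so the margin of error is 2.576 × 0.02488 = 0.06409.
Point estimate p̂₁ − p̂₂ = 0.4590 − 0.5890 = -0.1300.
-0.1300 ± 0.06409 → (-0.194, -0.066).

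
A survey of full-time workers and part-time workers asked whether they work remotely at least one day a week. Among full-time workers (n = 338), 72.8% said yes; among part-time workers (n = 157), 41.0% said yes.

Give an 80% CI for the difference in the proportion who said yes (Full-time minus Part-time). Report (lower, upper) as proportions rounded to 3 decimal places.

(0.259, 0.377)

SE₁ = √(p̂₁(1−p̂₁)/n₁) = √(0.7280·0.2720/338) = 0.02420; SE₂ = √(0.4100·0.5900/157) = 0.03925.
Independent samples: SE of the difference = √(SE₁² + SE₂²) = √(0.00058564 + 0.0015405625) = 0.04611.
z* for 80% confidence is 1.282, so the margin of error is 1.282 × 0.04611 = 0.05911.
Point estimate p̂₁ − p̂₂ = 0.7280 − 0.4100 = 0.3180.
0.3180 ± 0.05911 → (0.259, 0.377).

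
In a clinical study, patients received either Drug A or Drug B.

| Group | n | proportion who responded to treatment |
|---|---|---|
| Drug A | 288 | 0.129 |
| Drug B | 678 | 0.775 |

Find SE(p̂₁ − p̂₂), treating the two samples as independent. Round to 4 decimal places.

0.0254

The two standard errors are √(0.1290×0.8710/288) = 0.01975 and √(0.7750×0.2250/678) = 0.01604.
Because the samples are independent, SE_diff = √(0.01975² + 0.01604²) = 0.02544.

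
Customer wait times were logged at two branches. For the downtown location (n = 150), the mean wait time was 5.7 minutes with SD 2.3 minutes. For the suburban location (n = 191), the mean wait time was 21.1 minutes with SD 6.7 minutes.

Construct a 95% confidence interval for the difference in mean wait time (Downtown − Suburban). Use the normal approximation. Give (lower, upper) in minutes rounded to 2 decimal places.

(-16.42, -14.38)

Per-group SEs: s₁/√n₁ = 2.3/√150 = 0.1878, s₂/√n₂ = 6.7/√191 = 0.4848.
Unpooled SE of the difference: √(0.03526884 + 0.23503104) = 0.5199.
Margin of error = z* · SE = 1.960 × 0.5199 = 1.0190.
x̄₁ − x̄₂ = 5.7 − 21.1 = -15.4000.
CI: -15.4000 ± 1.0190 = (-16.42, -14.38).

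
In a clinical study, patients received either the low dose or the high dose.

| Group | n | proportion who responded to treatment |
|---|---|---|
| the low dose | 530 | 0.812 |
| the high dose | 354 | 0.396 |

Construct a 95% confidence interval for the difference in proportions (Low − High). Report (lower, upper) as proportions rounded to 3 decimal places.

(0.355, 0.477)

Each SE is √(p̂(1−p̂)/n): √(0.8120·0.1880/530) = 0.01697 and √(0.3960·0.6040/354) = 0.02599.
SE(p̂₁ − p̂₂) = √(SE₁² + SE₂²) = √(0.0002879809 + 0.0006754801) = 0.03104, since the two samples are independent.
At 95% confidence z* = 1.960; margin = 1.960 × 0.03104 = 0.06084.
The difference is 0.8120 − 0.3960 = 0.4160, so the interval is 0.4160 ± 0.06084 = (0.355, 0.477).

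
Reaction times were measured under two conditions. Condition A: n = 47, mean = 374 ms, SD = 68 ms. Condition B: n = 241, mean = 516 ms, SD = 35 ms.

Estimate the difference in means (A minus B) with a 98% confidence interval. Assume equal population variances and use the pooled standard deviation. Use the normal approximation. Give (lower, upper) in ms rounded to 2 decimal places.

s_p = √[((n₁−1)s₁² + (n₂−1)s₂²)/(n₁+n₂−2)] = √[(46·68² + 240·35²)/286] = 42.0915.
SE = 42.0915·√(1/47 + 1/241) = 6.7117.
With z* = 2.326, margin = 2.326 × 6.7117 = 15.6114.
x̄₁ − x̄₂ = 374 − 516 = -142.0000; interval -142.0000 ± 15.6114 = (-157.61, -126.39).

(-157.61, -126.39)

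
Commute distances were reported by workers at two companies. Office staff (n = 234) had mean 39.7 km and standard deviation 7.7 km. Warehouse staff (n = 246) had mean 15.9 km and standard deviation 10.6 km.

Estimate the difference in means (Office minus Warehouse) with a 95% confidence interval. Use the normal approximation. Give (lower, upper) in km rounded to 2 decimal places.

Standard errors of each mean: 7.7/√234 = 0.5034 and 10.6/√246 = 0.6758.
SE(x̄₁ − x̄₂) = √(0.5034² + 0.6758²) = 0.8427 for independent samples with unequal variances.
With z* = 1.960, the margin is 1.960 × 0.8427 = 1.6517.
x̄₁ − x̄₂ = 39.7 − 15.9 = 23.8000; the interval is 23.8000 ± 1.6517 = (22.15, 25.45).

(22.15, 25.45)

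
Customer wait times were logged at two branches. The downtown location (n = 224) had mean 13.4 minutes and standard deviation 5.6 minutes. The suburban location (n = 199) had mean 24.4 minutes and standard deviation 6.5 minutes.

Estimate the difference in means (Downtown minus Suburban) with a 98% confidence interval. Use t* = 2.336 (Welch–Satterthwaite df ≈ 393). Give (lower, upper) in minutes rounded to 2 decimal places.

(-12.39, -9.61)

Per-group SEs: s₁/√n₁ = 5.6/√224 = 0.3742, s₂/√n₂ = 6.5/√199 = 0.4608.
Unpooled SE of the difference: √(0.14002564 + 0.21233664) = 0.5936.
Margin of error = t* · SE = 2.336 × 0.5936 = 1.3866.
x̄₁ − x̄₂ = 13.4 − 24.4 = -11.0000.
CI: -11.0000 ± 1.3866 = (-12.39, -9.61).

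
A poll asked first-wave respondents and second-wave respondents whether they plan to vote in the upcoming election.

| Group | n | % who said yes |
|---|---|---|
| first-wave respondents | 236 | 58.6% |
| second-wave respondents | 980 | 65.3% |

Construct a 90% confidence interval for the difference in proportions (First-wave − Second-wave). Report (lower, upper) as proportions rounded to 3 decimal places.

SE₁ = √(p̂₁(1−p̂₁)/n₁) = √(0.5860·0.4140/236) = 0.03206; SE₂ = √(0.6530·0.3470/980) = 0.01521.
Independent samples: SE of the difference = √(SE₁² + SE₂²) = √(0.0010278436 + 0.0002313441) = 0.03549.
z* for 90% confidence is 1.645, so the margin of error is 1.645 × 0.03549 = 0.05838.
Point estimate p̂₁ − p̂₂ = 0.5860 − 0.6530 = -0.0670.
-0.0670 ± 0.05838 → (-0.125, -0.009).

(-0.125, -0.009)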